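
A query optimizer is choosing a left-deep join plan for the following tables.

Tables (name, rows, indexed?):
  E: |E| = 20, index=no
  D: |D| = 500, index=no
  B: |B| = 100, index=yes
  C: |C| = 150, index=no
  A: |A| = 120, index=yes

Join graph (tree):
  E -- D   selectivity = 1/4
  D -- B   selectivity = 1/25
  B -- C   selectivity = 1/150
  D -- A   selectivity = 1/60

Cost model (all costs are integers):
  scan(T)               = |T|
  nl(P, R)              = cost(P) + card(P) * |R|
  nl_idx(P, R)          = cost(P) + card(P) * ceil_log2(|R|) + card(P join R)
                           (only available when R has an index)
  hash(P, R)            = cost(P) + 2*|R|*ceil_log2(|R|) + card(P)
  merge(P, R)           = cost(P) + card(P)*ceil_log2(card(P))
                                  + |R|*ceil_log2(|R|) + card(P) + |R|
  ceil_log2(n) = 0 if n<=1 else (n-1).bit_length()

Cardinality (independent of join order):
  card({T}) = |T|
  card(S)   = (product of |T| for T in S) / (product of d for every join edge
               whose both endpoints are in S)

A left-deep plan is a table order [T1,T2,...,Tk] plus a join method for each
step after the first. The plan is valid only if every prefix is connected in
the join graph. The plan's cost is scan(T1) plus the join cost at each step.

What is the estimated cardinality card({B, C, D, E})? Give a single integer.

Tables in S: B(100), C(150), D(500), E(20)
Edges inside S: E-D(d=4), D-B(d=25), B-C(d=150)
numerator = 100 * 150 * 500 * 20 = 150000000
denominator = 4 * 25 * 150 = 15000
card(S) = 150000000 / 15000 = 10000

10000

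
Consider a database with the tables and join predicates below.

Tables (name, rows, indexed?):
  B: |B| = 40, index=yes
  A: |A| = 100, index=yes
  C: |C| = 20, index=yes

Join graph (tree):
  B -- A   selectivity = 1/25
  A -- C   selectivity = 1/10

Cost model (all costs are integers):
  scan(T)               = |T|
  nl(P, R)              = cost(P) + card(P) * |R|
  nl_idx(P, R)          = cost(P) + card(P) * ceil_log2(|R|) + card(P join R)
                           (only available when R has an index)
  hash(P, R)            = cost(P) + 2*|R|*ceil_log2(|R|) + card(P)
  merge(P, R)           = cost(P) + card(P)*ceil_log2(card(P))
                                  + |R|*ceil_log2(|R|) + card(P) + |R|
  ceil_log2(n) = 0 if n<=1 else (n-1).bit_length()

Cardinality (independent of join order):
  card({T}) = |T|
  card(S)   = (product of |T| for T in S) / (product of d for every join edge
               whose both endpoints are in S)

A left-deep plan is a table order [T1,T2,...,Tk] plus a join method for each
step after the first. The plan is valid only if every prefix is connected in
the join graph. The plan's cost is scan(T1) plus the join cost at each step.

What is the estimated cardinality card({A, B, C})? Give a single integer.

Tables in S: A(100), B(40), C(20)
Edges inside S: B-A(d=25), A-C(d=10)
numerator = 100 * 40 * 20 = 80000
denominator = 25 * 10 = 250
card(S) = 80000 / 250 = 320

320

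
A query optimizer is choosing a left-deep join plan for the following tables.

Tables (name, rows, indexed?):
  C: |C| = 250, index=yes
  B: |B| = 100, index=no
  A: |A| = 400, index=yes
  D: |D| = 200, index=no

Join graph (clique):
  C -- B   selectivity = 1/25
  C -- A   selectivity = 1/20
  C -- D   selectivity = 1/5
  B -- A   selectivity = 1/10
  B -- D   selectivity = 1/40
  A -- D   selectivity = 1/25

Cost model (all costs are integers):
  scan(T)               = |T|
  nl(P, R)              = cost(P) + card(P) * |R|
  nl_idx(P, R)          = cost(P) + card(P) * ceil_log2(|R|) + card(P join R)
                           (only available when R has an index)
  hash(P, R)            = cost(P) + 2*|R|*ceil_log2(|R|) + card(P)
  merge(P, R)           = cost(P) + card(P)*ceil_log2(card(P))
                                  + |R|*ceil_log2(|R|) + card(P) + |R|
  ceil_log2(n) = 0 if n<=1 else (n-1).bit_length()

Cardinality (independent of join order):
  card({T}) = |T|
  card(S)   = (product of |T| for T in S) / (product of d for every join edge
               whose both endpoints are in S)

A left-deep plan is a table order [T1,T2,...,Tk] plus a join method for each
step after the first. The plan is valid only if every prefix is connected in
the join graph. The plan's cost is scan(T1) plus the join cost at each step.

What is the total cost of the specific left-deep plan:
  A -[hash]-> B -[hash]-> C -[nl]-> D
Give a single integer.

step 1: scan A: cost=400, card=400
step 2: join B via hash
    card(P join B) = 400*100/(10) = 4000
    cost = 400 + 2*100*7 + 400 = 2200
step 3: join C via hash
    card(P join C) = 4000*250/(25*20) = 2000
    cost = 2200 + 2*250*8 + 4000 = 10200
step 4: join D via nl
    card(P join D) = 2000*200/(5*40*25) = 80
    cost = 10200 + 2000*200 = 410200

410200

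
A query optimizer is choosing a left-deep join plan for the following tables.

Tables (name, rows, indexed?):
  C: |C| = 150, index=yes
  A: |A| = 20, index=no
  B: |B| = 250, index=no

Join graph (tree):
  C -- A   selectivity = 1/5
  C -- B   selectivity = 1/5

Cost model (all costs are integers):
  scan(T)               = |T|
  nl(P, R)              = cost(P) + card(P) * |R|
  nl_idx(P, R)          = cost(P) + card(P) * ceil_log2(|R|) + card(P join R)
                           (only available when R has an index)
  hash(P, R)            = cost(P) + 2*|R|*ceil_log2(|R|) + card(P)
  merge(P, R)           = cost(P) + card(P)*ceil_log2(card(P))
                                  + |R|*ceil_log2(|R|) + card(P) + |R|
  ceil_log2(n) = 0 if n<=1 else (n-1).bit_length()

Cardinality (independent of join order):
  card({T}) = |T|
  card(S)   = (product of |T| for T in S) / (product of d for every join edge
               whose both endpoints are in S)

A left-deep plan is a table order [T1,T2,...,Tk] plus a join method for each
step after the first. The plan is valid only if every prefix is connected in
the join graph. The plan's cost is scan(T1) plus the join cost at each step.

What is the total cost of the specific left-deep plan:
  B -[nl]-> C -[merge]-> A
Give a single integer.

142870

step 1: scan B: cost=250, card=250
step 2: join C via nl
    card(P join C) = 250*150/(5) = 7500
    cost = 250 + 250*150 = 37750
step 3: join A via merge
    card(P join A) = 7500*20/(5) = 30000
    cost = 37750 + 7500*13 + 20*5 + 7500 + 20 = 142870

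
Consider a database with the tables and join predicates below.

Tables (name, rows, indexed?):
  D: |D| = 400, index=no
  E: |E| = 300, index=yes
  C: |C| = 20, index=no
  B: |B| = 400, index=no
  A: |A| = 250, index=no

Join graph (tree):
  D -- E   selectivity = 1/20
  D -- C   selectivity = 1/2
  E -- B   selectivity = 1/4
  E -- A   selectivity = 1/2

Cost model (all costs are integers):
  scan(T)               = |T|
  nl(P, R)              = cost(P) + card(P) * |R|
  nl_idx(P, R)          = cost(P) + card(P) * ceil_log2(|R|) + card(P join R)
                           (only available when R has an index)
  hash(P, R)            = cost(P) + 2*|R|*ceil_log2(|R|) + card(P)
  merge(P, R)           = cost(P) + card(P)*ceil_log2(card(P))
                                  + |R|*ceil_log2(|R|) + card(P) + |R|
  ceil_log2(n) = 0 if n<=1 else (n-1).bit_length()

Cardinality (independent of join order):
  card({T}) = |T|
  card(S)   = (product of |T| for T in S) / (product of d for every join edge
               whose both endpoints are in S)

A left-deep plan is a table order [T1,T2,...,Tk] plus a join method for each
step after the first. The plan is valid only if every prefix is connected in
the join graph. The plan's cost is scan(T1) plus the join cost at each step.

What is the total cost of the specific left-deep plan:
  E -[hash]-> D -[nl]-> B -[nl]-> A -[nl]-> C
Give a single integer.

step 1: scan E: cost=300, card=300
step 2: join D via hash
    card(P join D) = 300*400/(20) = 6000
    cost = 300 + 2*400*9 + 300 = 7800
step 3: join B via nl
    card(P join B) = 6000*400/(4) = 600000
    cost = 7800 + 6000*400 = 2407800
step 4: join A via nl
    card(P join A) = 600000*250/(2) = 75000000
    cost = 2407800 + 600000*250 = 152407800
step 5: join C via nl
    card(P join C) = 75000000*20/(2) = 750000000
    cost = 152407800 + 75000000*20 = 1652407800

1652407800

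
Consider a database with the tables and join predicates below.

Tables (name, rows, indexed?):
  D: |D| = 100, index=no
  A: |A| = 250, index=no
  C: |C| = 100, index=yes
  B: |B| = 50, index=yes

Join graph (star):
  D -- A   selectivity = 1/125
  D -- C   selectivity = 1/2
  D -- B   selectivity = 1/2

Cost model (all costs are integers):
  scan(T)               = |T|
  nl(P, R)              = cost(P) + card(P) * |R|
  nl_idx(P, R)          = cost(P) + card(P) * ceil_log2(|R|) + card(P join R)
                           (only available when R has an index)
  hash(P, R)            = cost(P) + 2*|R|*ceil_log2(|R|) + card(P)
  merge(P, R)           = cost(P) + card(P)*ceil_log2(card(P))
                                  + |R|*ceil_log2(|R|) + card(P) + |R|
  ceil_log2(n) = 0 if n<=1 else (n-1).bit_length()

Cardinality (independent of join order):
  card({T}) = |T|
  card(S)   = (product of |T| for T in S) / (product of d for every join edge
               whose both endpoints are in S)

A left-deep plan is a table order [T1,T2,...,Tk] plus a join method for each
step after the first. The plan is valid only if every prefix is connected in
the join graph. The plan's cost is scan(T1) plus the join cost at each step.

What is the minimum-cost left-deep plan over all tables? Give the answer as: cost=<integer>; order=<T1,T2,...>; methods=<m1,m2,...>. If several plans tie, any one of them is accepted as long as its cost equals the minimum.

Selinger DP (subsets sized 1..n):
  {D}: scan cost=100, card=100
  {A}: scan cost=250, card=250
  {C}: scan cost=100, card=100
  {B}: scan cost=50, card=50
  {AD}: card=200; try (D,hash)→1900, (A,merge)→3150, (D,merge)→3300, (A,hash)→4200, (A,nl)→25100, (D,nl)→25250; best=1900 via (D,hash)
  {CD}: card=5000; try (D,hash)→1600, (C,hash)→1600, (D,merge)→1700, (C,merge)→1700, (C,nl_idx)→5800, (D,nl)→10100 …(+1); best=1600 via (D,hash)
  {BD}: card=2500; try (B,hash)→800, (D,merge)→1200, (B,merge)→1250, (D,hash)→1500, (B,nl_idx)→3200, (D,nl)→5050 …(+1); best=800 via (B,hash)
  {ACD}: card=10000; try (C,hash)→3500, (C,merge)→4500, (A,hash)→10600, (C,nl_idx)→13300, (C,nl)→21900, (A,merge)→73850 …(+1); best=3500 via (C,hash)
  {ABD}: card=5000; try (B,hash)→2700, (B,merge)→4050, (A,hash)→7300, (B,nl_idx)→8100, (B,nl)→11900, (A,merge)→35550 …(+1); best=2700 via (B,hash)
  {BCD}: card=125000; try (C,hash)→4700, (B,hash)→7200, (C,merge)→34100, (B,merge)→71950, (C,nl_idx)→143300, (B,nl_idx)→156600 …(+2); best=4700 via (C,hash)
  {ABCD}: card=250000; try (C,hash)→9100, (B,hash)→14100, (C,merge)→73500, (A,hash)→133700, (B,merge)→153850, (C,nl_idx)→287700 …(+5); best=9100 via (C,hash)

cost=9100; order=A,D,B,C; methods=hash,hash,hash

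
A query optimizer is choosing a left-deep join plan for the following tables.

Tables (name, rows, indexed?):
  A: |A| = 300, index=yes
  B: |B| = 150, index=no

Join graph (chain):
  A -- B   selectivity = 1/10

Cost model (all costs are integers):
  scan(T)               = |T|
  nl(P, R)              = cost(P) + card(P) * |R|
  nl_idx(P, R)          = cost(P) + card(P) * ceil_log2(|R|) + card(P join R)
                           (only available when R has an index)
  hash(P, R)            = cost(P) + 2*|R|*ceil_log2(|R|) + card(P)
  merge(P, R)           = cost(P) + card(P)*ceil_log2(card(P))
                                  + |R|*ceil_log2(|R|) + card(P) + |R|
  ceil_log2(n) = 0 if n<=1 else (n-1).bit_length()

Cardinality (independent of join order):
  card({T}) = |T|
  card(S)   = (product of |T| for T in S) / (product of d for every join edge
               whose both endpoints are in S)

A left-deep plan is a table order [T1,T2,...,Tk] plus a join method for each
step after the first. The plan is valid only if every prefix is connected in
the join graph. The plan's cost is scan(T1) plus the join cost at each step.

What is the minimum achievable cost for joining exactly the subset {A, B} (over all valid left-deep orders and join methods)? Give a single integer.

3000

Selinger DP over subsets of {A,B}:
  {A}: scan cost=300, card=300
  {B}: scan cost=150, card=150
  {AB}: card=4500; try (B,hash)→3000, (A,merge)→4500, (B,merge)→4650, (A,hash)→5700, (A,nl_idx)→6000, (A,nl)→45150 …(+1); best=3000 via (B,hash)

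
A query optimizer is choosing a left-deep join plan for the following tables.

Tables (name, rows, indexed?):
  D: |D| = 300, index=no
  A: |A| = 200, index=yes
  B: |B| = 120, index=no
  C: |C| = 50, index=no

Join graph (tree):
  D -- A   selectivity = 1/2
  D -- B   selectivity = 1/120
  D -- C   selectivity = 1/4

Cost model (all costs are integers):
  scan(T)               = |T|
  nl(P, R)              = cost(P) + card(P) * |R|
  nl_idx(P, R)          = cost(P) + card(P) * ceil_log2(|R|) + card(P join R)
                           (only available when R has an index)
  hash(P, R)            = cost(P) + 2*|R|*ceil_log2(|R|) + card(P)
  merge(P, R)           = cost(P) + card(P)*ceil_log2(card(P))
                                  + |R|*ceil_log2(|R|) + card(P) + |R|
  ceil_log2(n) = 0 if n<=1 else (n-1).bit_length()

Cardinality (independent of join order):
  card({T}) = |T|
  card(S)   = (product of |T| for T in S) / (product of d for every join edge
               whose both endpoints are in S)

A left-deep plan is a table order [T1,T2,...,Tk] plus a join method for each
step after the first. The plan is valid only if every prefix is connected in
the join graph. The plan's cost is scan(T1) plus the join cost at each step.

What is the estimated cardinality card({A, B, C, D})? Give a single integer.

Tables in S: A(200), B(120), C(50), D(300)
Edges inside S: D-A(d=2), D-B(d=120), D-C(d=4)
numerator = 200 * 120 * 50 * 300 = 360000000
denominator = 2 * 120 * 4 = 960
card(S) = 360000000 / 960 = 375000

375000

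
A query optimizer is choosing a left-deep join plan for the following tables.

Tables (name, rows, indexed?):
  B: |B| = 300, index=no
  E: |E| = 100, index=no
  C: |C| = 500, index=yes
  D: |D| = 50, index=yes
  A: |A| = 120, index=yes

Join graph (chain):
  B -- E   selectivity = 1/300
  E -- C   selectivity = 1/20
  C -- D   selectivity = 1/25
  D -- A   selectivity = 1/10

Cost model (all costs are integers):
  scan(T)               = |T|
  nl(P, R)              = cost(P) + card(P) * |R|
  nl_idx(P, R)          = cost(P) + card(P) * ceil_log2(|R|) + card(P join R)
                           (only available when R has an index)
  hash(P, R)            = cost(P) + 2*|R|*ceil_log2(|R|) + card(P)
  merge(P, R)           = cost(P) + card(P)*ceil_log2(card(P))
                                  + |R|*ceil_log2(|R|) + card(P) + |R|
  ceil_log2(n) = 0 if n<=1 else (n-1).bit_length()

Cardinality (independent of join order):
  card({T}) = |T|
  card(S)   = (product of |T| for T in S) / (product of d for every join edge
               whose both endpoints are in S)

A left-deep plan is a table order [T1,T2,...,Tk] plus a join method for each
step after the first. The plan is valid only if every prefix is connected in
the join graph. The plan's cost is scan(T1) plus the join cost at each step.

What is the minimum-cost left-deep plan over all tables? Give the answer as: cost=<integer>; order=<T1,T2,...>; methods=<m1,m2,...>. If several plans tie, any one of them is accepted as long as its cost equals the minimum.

cost=15180; order=B,E,C,D,A; methods=hash,nl_idx,hash,hash

Selinger DP (subsets sized 1..n):
  {B}: scan cost=300, card=300
  {E}: scan cost=100, card=100
  {C}: scan cost=500, card=500
  {D}: scan cost=50, card=50
  {A}: scan cost=120, card=120
  {BE}: card=100; try (E,hash)→2000, (B,merge)→3900, (E,merge)→4100, (B,hash)→5600, (B,nl)→30100, (E,nl)→30300; best=2000 via (E,hash)
  {CE}: card=2500; try (E,hash)→2400, (C,nl_idx)→3500, (C,merge)→5900, (E,merge)→6300, (C,hash)→9200, (C,nl)→50100 …(+1); best=2400 via (E,hash)
  {CD}: card=1000; try (C,nl_idx)→1500, (D,hash)→1600, (D,nl_idx)→4500, (C,merge)→5400, (D,merge)→5850, (C,hash)→9100 …(+2); best=1500 via (C,nl_idx)
  {AD}: card=600; try (D,hash)→840, (A,nl_idx)→1000, (A,merge)→1360, (D,merge)→1430, (D,nl_idx)→1440, (A,hash)→1780 …(+2); best=840 via (D,hash)
  {BCE}: card=2500; try (C,nl_idx)→5400, (C,merge)→7800, (B,hash)→10300, (C,hash)→11100, (B,merge)→37900, (C,nl)→52000 …(+1); best=5400 via (C,nl_idx)
  {CDE}: card=5000; try (E,hash)→3900, (D,hash)→5500, (E,merge)→13300, (D,nl_idx)→22400, (D,merge)→35250, (E,nl)→101500 …(+1); best=3900 via (E,hash)
  {ACD}: card=12000; try (A,hash)→4180, (C,hash)→10440, (C,merge)→12440, (A,merge)→13460, (C,nl_idx)→18240, (A,nl_idx)→20500 …(+2); best=4180 via (A,hash)
  {BCDE}: card=5000; try (D,hash)→8500, (B,hash)→14300, (D,nl_idx)→25400, (D,merge)→38250, (B,merge)→76900, (D,nl)→130400 …(+1); best=8500 via (D,hash)
  {ACDE}: card=60000; try (A,hash)→10580, (E,hash)→17580, (A,merge)→74860, (A,nl_idx)→98900, (E,merge)→184980, (A,nl)→603900 …(+1); best=10580 via (A,hash)
  {ABCDE}: card=60000; try (A,hash)→15180, (B,hash)→75980, (A,merge)→79460, (A,nl_idx)→103500, (A,nl)→608500, (B,merge)→1033580 …(+1); best=15180 via (A,hash)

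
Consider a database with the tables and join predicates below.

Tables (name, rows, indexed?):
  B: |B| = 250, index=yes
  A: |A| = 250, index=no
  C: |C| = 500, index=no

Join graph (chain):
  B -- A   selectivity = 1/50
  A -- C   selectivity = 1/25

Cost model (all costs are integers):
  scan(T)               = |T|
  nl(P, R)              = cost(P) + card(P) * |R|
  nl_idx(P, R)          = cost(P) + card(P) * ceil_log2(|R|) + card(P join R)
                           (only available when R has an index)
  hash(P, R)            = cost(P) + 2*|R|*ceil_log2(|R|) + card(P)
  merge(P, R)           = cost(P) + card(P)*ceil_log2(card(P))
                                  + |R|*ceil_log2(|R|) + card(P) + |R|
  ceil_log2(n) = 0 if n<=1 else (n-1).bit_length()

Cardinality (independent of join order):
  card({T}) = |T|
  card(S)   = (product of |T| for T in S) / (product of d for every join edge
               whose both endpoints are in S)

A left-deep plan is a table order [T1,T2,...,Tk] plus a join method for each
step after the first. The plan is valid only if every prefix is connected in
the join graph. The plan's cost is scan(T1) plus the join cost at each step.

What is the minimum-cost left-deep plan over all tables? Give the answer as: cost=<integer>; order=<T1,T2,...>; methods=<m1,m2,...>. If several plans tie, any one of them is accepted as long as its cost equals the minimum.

cost=13750; order=A,B,C; methods=nl_idx,hash

Selinger DP (subsets sized 1..n):
  {B}: scan cost=250, card=250
  {A}: scan cost=250, card=250
  {C}: scan cost=500, card=500
  {AB}: card=1250; try (B,nl_idx)→3500, (B,hash)→4500, (A,hash)→4500, (B,merge)→4750, (A,merge)→4750, (B,nl)→62750 …(+1); best=3500 via (B,nl_idx)
  {AC}: card=5000; try (A,hash)→5000, (C,merge)→7500, (A,merge)→7750, (C,hash)→9500, (C,nl)→125250, (A,nl)→125500; best=5000 via (A,hash)
  {ABC}: card=25000; try (C,hash)→13750, (B,hash)→14000, (C,merge)→23500, (B,nl_idx)→70000, (B,merge)→77250, (C,nl)→628500 …(+1); best=13750 via (C,hash)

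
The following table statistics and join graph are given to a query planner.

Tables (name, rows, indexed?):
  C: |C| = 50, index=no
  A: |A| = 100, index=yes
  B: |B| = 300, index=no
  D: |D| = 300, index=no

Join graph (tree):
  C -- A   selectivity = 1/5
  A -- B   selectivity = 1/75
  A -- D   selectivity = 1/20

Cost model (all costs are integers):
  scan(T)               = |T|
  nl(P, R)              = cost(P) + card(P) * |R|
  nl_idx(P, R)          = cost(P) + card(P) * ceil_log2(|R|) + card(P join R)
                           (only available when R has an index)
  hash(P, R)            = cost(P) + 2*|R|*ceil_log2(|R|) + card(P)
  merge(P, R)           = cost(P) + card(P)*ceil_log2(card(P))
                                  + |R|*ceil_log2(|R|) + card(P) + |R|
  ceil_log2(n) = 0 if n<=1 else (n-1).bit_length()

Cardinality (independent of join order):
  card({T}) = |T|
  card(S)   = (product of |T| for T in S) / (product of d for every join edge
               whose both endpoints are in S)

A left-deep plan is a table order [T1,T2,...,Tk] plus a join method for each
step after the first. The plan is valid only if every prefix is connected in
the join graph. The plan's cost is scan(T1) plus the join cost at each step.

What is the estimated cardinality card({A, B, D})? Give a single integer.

Tables in S: A(100), B(300), D(300)
Edges inside S: A-B(d=75), A-D(d=20)
numerator = 100 * 300 * 300 = 9000000
denominator = 75 * 20 = 1500
card(S) = 9000000 / 1500 = 6000

6000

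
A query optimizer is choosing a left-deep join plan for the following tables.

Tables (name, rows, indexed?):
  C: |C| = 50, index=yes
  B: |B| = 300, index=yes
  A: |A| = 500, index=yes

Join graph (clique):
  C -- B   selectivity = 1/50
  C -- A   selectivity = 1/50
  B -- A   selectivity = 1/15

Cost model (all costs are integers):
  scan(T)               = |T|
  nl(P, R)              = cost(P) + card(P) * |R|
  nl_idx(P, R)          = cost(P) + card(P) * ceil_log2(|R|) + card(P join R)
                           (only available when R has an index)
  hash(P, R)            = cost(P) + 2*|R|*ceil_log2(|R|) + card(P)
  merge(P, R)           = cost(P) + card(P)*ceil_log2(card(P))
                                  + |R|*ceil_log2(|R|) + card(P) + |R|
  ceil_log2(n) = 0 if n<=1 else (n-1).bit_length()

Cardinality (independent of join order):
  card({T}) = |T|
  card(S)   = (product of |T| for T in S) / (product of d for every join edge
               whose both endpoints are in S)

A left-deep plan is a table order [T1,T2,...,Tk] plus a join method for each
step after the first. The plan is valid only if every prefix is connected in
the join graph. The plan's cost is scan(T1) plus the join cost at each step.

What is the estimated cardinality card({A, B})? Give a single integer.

10000

Tables in S: A(500), B(300)
Edges inside S: B-A(d=15)
numerator = 500 * 300 = 150000
denominator = 15 = 15
card(S) = 150000 / 15 = 10000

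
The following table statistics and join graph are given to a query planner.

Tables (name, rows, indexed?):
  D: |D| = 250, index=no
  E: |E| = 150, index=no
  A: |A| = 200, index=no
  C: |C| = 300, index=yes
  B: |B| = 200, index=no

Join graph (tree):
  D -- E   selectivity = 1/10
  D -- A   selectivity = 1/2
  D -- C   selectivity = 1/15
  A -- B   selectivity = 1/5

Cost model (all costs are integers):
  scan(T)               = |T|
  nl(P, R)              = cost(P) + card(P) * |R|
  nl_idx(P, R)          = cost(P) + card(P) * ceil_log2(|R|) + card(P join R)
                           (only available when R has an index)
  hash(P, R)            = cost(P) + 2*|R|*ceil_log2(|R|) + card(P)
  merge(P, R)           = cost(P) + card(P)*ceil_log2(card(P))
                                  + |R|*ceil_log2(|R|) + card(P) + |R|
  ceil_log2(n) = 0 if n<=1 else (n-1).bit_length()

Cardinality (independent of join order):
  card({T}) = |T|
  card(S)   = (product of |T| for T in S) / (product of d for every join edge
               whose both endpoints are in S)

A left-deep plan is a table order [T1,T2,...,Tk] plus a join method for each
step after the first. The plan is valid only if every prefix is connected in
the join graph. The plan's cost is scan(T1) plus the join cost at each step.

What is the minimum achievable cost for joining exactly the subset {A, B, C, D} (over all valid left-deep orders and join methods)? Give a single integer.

516000

Selinger DP over subsets of {A,B,C,D}:
  {D}: scan cost=250, card=250
  {A}: scan cost=200, card=200
  {C}: scan cost=300, card=300
  {B}: scan cost=200, card=200
  {AD}: card=25000; try (A,hash)→3700, (D,merge)→4250, (A,merge)→4300, (D,hash)→4400, (D,nl)→50200, (A,nl)→50250; best=3700 via (A,hash)
  {CD}: card=5000; try (D,hash)→4600, (C,merge)→5500, (D,merge)→5550, (C,hash)→5900, (C,nl_idx)→7500, (C,nl)→75250 …(+1); best=4600 via (D,hash)
  {AB}: card=8000; try (B,hash)→3600, (A,hash)→3600, (B,merge)→3800, (A,merge)→3800, (B,nl)→40200, (A,nl)→40200; best=3600 via (B,hash)
  {ACD}: card=500000; try (A,hash)→12800, (C,hash)→34100, (A,merge)→76400, (C,merge)→406700, (C,nl_idx)→728700, (A,nl)→1004600 …(+1); best=12800 via (A,hash)
  {ABD}: card=1000000; try (D,hash)→15600, (B,hash)→31900, (D,merge)→117850, (B,merge)→405500, (D,nl)→2003600, (B,nl)→5003700; best=15600 via (D,hash)
  {ABCD}: card=20000000; try (B,hash)→516000, (C,hash)→1021000, (B,merge)→10014600, (C,merge)→21018600, (C,nl_idx)→29015600, (B,nl)→100012800 …(+1); best=516000 via (B,hash)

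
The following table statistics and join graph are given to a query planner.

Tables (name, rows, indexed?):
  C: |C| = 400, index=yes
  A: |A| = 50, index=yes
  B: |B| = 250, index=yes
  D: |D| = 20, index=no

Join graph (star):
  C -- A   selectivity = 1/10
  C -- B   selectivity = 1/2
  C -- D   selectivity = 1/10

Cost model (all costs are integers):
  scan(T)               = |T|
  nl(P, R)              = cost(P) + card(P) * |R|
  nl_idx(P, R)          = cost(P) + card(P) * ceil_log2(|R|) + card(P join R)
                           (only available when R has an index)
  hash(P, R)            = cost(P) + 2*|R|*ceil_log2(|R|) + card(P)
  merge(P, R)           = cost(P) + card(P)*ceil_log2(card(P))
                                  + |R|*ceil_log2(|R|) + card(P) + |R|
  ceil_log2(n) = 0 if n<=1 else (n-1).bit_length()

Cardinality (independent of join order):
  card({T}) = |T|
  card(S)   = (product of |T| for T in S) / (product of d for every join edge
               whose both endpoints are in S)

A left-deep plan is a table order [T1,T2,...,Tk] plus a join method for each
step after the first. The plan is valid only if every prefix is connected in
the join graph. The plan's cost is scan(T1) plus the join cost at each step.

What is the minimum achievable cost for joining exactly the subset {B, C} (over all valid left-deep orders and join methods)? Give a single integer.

4800

Selinger DP over subsets of {B,C}:
  {C}: scan cost=400, card=400
  {B}: scan cost=250, card=250
  {BC}: card=50000; try (B,hash)→4800, (C,merge)→6500, (B,merge)→6650, (C,hash)→7700, (C,nl_idx)→52500, (B,nl_idx)→53600 …(+2); best=4800 via (B,hash)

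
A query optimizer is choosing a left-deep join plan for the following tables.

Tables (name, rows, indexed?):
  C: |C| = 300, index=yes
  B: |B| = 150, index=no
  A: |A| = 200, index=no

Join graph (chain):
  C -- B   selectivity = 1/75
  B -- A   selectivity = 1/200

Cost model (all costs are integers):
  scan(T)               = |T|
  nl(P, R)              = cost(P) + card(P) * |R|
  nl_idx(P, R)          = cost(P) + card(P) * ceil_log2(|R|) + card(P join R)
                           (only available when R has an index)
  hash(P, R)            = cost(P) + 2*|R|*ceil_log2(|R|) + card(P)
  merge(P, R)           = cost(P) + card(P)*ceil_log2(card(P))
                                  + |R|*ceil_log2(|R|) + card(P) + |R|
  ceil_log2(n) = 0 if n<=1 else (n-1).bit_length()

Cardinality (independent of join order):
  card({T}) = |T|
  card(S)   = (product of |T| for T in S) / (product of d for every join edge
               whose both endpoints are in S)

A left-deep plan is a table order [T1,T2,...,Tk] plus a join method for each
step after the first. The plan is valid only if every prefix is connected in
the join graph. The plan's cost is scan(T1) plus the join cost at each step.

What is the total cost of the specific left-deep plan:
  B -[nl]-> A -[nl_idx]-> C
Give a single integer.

step 1: scan B: cost=150, card=150
step 2: join A via nl
    card(P join A) = 150*200/(200) = 150
    cost = 150 + 150*200 = 30150
step 3: join C via nl_idx
    card(P join C) = 150*300/(75) = 600
    cost = 30150 + 150*9 + 600 = 32100

32100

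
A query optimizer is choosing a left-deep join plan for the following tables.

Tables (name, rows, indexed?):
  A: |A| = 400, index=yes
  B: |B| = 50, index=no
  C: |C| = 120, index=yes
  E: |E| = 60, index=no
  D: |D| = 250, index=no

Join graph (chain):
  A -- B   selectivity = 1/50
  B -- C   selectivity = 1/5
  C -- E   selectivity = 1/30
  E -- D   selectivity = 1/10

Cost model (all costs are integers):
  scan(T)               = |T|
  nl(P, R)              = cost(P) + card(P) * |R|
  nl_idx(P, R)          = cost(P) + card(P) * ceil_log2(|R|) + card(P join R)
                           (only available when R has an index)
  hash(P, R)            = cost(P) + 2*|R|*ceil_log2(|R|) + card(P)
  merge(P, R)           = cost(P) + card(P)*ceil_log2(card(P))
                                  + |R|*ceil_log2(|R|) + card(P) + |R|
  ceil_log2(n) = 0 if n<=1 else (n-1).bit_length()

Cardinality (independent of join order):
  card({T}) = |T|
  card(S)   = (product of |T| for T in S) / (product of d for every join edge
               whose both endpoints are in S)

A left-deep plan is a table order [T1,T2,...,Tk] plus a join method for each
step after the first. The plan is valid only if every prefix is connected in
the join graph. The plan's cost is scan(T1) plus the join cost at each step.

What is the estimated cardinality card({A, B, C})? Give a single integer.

Tables in S: A(400), B(50), C(120)
Edges inside S: A-B(d=50), B-C(d=5)
numerator = 400 * 50 * 120 = 2400000
denominator = 50 * 5 = 250
card(S) = 2400000 / 250 = 9600

9600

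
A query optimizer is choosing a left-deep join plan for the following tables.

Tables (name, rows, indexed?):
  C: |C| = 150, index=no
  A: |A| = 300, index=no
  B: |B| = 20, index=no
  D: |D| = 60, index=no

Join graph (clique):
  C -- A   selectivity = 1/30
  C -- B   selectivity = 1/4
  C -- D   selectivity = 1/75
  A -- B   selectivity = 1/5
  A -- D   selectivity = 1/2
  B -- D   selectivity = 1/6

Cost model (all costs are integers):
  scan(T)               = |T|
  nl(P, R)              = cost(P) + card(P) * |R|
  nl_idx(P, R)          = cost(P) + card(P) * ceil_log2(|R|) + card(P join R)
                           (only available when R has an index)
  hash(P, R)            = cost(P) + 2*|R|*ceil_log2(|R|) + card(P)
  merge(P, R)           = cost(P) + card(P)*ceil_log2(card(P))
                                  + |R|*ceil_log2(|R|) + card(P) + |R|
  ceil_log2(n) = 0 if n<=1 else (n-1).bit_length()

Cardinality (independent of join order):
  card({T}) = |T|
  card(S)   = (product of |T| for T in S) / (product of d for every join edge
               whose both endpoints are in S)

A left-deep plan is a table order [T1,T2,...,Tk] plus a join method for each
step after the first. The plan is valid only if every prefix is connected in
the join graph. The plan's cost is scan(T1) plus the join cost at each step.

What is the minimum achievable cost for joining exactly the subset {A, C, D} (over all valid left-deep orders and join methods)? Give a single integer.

Selinger DP over subsets of {A,C,D}:
  {C}: scan cost=150, card=150
  {A}: scan cost=300, card=300
  {D}: scan cost=60, card=60
  {AC}: card=1500; try (C,hash)→3000, (A,merge)→4500, (C,merge)→4650, (A,hash)→5700, (A,nl)→45150, (C,nl)→45300; best=3000 via (C,hash)
  {CD}: card=120; try (D,hash)→1020, (C,merge)→1830, (D,merge)→1920, (C,hash)→2520, (C,nl)→9060, (D,nl)→9150; best=1020 via (D,hash)
  {AD}: card=9000; try (D,hash)→1320, (A,merge)→3480, (D,merge)→3720, (A,hash)→5520, (A,nl)→18060, (D,nl)→18300; best=1320 via (D,hash)
  {ACD}: card=600; try (A,merge)→4980, (D,hash)→5220, (A,hash)→6540, (C,hash)→12720, (D,merge)→21420, (A,nl)→37020 …(+3); best=4980 via (A,merge)

4980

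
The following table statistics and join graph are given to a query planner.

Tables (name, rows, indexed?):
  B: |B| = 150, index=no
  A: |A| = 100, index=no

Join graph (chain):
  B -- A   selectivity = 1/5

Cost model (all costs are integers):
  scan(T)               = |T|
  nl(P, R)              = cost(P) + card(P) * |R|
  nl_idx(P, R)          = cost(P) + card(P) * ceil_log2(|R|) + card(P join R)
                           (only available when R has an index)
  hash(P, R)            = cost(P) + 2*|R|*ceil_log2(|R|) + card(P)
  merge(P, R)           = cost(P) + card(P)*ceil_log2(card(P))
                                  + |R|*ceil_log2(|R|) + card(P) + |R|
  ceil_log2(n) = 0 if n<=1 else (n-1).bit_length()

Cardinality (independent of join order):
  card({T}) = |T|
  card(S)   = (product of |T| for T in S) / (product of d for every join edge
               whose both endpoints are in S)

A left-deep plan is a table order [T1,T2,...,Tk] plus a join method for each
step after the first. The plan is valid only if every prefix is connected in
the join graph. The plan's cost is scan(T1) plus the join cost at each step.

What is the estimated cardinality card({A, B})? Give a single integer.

3000

Tables in S: A(100), B(150)
Edges inside S: B-A(d=5)
numerator = 100 * 150 = 15000
denominator = 5 = 5
card(S) = 15000 / 5 = 3000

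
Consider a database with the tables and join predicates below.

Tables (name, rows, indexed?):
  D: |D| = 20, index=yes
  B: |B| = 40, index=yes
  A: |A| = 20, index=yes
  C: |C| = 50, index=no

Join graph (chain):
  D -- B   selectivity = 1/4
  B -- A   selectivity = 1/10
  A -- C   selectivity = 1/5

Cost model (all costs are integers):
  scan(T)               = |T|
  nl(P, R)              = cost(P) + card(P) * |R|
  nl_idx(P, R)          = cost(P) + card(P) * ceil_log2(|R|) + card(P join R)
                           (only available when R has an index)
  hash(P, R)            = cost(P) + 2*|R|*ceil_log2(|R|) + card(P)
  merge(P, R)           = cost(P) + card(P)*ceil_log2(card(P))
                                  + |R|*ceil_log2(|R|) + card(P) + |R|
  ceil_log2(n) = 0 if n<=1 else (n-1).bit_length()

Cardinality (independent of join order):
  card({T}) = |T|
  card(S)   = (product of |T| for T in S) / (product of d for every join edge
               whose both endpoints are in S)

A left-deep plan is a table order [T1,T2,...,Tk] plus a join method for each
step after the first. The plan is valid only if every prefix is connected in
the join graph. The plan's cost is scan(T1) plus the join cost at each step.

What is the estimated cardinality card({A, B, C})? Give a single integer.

800

Tables in S: A(20), B(40), C(50)
Edges inside S: B-A(d=10), A-C(d=5)
numerator = 20 * 40 * 50 = 40000
denominator = 10 * 5 = 50
card(S) = 40000 / 50 = 800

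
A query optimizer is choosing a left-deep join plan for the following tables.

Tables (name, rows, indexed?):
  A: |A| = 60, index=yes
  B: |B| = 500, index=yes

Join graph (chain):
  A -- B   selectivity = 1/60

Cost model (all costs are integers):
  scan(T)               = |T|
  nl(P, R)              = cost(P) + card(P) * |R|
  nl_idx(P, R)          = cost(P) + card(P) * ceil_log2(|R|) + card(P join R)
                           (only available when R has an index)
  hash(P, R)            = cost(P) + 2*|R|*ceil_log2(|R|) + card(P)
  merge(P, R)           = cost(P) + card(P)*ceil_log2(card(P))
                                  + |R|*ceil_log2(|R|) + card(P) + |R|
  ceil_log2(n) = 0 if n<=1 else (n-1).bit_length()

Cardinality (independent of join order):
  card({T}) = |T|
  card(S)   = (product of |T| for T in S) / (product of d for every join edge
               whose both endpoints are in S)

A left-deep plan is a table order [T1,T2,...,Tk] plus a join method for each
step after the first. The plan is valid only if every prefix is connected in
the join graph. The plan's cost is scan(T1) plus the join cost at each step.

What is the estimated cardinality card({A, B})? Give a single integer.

500

Tables in S: A(60), B(500)
Edges inside S: A-B(d=60)
numerator = 60 * 500 = 30000
denominator = 60 = 60
card(S) = 30000 / 60 = 500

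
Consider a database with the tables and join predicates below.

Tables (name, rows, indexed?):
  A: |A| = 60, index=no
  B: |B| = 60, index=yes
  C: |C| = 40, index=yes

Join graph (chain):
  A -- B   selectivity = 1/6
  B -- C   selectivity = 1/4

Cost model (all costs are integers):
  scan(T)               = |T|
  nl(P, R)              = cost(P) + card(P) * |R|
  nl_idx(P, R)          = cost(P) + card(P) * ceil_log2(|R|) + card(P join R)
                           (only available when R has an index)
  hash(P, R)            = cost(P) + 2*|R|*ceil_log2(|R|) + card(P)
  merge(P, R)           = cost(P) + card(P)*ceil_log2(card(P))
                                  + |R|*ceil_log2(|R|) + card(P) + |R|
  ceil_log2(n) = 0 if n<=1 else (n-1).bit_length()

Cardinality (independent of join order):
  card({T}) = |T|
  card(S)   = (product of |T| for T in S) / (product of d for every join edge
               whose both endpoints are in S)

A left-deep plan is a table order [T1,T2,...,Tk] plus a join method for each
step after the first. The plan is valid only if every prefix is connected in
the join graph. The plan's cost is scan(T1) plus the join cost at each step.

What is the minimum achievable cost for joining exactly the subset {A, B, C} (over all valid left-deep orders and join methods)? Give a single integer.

Selinger DP over subsets of {A,B,C}:
  {A}: scan cost=60, card=60
  {B}: scan cost=60, card=60
  {C}: scan cost=40, card=40
  {AB}: card=600; try (B,hash)→840, (A,hash)→840, (B,merge)→900, (A,merge)→900, (B,nl_idx)→1020, (B,nl)→3660 …(+1); best=840 via (B,hash)
  {BC}: card=600; try (C,hash)→600, (B,merge)→740, (C,merge)→760, (B,hash)→800, (B,nl_idx)→880, (C,nl_idx)→1020 …(+2); best=600 via (C,hash)
  {ABC}: card=6000; try (C,hash)→1920, (A,hash)→1920, (A,merge)→7620, (C,merge)→7720, (C,nl_idx)→10440, (C,nl)→24840 …(+1); best=1920 via (C,hash)

1920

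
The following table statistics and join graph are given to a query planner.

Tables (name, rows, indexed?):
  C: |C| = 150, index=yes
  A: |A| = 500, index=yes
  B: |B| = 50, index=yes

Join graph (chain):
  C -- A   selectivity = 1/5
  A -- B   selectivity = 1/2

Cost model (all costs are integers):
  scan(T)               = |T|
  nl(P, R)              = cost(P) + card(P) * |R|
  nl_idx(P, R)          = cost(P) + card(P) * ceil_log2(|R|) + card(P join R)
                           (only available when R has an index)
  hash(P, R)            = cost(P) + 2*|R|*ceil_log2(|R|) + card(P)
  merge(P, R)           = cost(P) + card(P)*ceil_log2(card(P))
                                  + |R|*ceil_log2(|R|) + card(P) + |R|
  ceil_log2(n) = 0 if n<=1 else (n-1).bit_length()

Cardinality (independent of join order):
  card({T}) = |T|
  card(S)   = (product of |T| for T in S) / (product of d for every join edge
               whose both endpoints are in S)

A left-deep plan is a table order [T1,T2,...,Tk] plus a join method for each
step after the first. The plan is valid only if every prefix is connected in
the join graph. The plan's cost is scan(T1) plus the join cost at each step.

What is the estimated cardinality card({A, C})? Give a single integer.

15000

Tables in S: A(500), C(150)
Edges inside S: C-A(d=5)
numerator = 500 * 150 = 75000
denominator = 5 = 5
card(S) = 75000 / 5 = 15000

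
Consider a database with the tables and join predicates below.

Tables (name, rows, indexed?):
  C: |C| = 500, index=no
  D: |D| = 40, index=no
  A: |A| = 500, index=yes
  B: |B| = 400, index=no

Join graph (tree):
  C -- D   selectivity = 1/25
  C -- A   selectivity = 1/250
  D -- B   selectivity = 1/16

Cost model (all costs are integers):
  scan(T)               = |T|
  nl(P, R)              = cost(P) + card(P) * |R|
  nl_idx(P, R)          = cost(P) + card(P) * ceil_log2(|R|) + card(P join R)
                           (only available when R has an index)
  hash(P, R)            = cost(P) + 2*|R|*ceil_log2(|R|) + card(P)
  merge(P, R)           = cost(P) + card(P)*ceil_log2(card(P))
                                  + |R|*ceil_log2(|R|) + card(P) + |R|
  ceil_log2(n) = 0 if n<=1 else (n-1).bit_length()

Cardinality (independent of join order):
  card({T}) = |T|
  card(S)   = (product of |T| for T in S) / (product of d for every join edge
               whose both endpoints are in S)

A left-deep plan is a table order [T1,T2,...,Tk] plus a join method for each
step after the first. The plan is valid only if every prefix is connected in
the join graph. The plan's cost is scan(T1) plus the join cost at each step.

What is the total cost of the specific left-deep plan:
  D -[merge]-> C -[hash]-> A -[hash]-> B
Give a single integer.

23920

step 1: scan D: cost=40, card=40
step 2: join C via merge
    card(P join C) = 40*500/(25) = 800
    cost = 40 + 40*6 + 500*9 + 40 + 500 = 5320
step 3: join A via hash
    card(P join A) = 800*500/(250) = 1600
    cost = 5320 + 2*500*9 + 800 = 15120
step 4: join B via hash
    card(P join B) = 1600*400/(16) = 40000
    cost = 15120 + 2*400*9 + 1600 = 23920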